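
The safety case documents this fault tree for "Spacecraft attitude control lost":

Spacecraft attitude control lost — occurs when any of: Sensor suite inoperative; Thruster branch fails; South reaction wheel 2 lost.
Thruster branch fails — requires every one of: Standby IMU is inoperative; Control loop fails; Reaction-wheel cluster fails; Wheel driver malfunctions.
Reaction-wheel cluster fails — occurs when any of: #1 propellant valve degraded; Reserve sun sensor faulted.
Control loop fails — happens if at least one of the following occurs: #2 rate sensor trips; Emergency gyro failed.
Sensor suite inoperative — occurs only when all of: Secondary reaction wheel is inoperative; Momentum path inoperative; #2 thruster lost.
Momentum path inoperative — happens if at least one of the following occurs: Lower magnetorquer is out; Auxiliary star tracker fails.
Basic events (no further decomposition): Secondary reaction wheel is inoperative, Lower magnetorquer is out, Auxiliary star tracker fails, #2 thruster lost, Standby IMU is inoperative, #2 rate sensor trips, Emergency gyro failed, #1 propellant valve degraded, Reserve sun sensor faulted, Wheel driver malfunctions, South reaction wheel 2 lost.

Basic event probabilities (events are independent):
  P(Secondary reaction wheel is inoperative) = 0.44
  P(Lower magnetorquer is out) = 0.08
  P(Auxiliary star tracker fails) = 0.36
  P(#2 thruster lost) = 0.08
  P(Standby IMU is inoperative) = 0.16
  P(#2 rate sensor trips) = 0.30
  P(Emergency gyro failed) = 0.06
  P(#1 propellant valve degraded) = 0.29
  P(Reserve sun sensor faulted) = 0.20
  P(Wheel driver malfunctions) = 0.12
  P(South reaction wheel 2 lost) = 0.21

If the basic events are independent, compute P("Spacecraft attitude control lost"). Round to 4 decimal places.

0.2236

P(Momentum path inoperative) [OR] = 1 − (1−0.08) × (1−0.36) = 0.411200
P(Sensor suite inoperative) [AND] = 0.44 × 0.411200 × 0.08 = 0.014474
P(Control loop fails) [OR] = 1 − (1−0.30) × (1−0.06) = 0.342000
P(Reaction-wheel cluster fails) [OR] = 1 − (1−0.29) × (1−0.20) = 0.432000
P(Thruster branch fails) [AND] = 0.16 × 0.342000 × 0.432000 × 0.12 = 0.002837
P(Spacecraft attitude control lost) [OR] = 1 − (1−0.014474) × (1−0.002837) × (1−0.21) = 0.223643
Rounded to 4 decimal places: P(Spacecraft attitude control lost) ≈ 0.2236.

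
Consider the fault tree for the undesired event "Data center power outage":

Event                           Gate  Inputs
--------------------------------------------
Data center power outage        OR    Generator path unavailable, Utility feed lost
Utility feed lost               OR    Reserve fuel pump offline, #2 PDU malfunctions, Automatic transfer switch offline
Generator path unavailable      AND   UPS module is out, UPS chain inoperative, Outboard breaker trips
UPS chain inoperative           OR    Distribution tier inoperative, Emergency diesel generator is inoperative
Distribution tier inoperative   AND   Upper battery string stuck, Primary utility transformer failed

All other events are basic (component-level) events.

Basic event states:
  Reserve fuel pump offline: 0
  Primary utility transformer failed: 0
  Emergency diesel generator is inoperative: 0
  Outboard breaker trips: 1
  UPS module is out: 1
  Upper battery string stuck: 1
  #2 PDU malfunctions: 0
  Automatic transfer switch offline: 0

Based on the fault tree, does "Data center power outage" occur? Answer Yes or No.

Distribution tier inoperative [AND]: Upper battery string stuck=occurs, Primary utility transformer failed=not → not all inputs occur → does not occur.
UPS chain inoperative [OR]: Distribution tier inoperative=not, Emergency diesel generator is inoperative=not → no input occurs → does not occur.
Generator path unavailable [AND]: UPS module is out=occurs, UPS chain inoperative=not, Outboard breaker trips=occurs → not all inputs occur → does not occur.
Utility feed lost [OR]: Reserve fuel pump offline=not, #2 PDU malfunctions=not, Automatic transfer switch offline=not → no input occurs → does not occur.
Data center power outage [OR]: Generator path unavailable=not, Utility feed lost=not → no input occurs → does not occur.

No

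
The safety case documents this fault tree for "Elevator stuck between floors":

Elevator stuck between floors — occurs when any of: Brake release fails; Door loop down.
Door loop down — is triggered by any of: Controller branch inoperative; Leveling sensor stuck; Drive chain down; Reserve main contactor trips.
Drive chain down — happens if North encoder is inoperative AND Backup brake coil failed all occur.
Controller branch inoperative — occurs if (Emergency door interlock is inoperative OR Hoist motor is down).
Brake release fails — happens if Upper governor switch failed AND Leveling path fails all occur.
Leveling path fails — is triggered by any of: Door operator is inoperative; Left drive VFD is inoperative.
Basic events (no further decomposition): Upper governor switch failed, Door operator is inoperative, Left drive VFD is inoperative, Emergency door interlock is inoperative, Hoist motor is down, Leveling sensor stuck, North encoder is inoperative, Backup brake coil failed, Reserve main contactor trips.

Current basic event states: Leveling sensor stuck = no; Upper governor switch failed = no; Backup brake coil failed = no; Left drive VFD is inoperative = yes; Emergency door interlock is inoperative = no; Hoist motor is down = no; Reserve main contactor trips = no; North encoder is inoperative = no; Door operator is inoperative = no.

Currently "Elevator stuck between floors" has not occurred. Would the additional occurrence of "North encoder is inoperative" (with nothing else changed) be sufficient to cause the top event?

Counterfactual: set "North encoder is inoperative" to occurred.
Leveling path fails [OR]: Door operator is inoperative=not, Left drive VFD is inoperative=occurs → at least one input occurs → occurs.
Brake release fails [AND]: Upper governor switch failed=not, Leveling path fails=occurs → not all inputs occur → does not occur.
Controller branch inoperative [OR]: Emergency door interlock is inoperative=not, Hoist motor is down=not → no input occurs → does not occur.
Drive chain down [AND]: North encoder is inoperative=occurs, Backup brake coil failed=not → not all inputs occur → does not occur.
Door loop down [OR]: Controller branch inoperative=not, Leveling sensor stuck=not, Drive chain down=not, Reserve main contactor trips=not → no input occurs → does not occur.
Elevator stuck between floors [OR]: Brake release fails=not, Door loop down=not → no input occurs → does not occur.

No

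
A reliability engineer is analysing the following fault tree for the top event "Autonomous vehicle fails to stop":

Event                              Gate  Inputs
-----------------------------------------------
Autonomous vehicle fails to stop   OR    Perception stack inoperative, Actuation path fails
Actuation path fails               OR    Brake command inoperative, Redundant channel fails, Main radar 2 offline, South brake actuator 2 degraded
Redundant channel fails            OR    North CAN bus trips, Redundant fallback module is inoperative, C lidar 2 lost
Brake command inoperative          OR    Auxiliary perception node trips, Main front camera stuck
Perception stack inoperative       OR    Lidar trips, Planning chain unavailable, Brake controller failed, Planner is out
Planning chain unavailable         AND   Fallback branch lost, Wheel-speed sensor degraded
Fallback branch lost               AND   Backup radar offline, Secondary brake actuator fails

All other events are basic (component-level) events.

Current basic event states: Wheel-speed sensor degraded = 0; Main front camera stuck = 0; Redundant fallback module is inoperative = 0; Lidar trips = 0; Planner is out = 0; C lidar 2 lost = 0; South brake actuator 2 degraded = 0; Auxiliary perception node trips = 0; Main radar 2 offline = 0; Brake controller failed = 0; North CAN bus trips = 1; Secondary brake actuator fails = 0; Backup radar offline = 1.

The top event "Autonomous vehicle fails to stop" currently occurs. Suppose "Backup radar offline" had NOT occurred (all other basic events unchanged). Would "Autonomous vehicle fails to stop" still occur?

Counterfactual: set "Backup radar offline" to not occurred.
Fallback branch lost [AND]: Backup radar offline=not, Secondary brake actuator fails=not → not all inputs occur → does not occur.
Planning chain unavailable [AND]: Fallback branch lost=not, Wheel-speed sensor degraded=not → not all inputs occur → does not occur.
Perception stack inoperative [OR]: Lidar trips=not, Planning chain unavailable=not, Brake controller failed=not, Planner is out=not → no input occurs → does not occur.
Brake command inoperative [OR]: Auxiliary perception node trips=not, Main front camera stuck=not → no input occurs → does not occur.
Redundant channel fails [OR]: North CAN bus trips=occurs, Redundant fallback module is inoperative=not, C lidar 2 lost=not → at least one input occurs → occurs.
Actuation path fails [OR]: Brake command inoperative=not, Redundant channel fails=occurs, Main radar 2 offline=not, South brake actuator 2 degraded=not → at least one input occurs → occurs.
Autonomous vehicle fails to stop [OR]: Perception stack inoperative=not, Actuation path fails=occurs → at least one input occurs → occurs.

Yes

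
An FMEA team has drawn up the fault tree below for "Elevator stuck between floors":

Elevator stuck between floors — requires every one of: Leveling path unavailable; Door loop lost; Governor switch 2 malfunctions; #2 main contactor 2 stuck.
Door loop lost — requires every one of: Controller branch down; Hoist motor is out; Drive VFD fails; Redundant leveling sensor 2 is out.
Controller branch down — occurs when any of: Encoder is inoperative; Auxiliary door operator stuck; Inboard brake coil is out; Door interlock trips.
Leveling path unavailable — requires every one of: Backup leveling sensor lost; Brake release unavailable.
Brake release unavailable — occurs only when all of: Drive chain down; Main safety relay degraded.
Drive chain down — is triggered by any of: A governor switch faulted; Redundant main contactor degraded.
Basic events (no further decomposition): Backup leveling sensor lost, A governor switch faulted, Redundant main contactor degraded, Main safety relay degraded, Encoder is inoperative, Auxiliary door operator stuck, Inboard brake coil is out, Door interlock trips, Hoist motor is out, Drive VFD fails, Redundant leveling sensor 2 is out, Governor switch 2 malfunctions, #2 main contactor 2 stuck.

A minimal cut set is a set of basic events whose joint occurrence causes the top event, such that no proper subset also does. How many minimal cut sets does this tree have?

Drive chain down [OR]: union of children's cut sets → 2 cut set(s).
Brake release unavailable [AND]: one cut set from each child combined → 2 × 1 = 2 cut set(s).
Leveling path unavailable [AND]: one cut set from each child combined → 1 × 2 = 2 cut set(s).
Controller branch down [OR]: union of children's cut sets → 4 cut set(s).
Door loop lost [AND]: one cut set from each child combined → 4 × 1 × 1 × 1 = 4 cut set(s).
Elevator stuck between floors [AND]: one cut set from each child combined → 2 × 4 × 1 × 1 = 8 cut set(s).
Minimal cut sets: {#2 main contactor 2 stuck, A governor switch faulted, Backup leveling sensor lost, Drive VFD fails, Encoder is inoperative, Governor switch 2 malfunctions, Hoist motor is out, Main safety relay degraded, Redundant leveling sensor 2 is out}; {#2 main contactor 2 stuck, A governor switch faulted, Auxiliary door operator stuck, Backup leveling sensor lost, Drive VFD fails, Governor switch 2 malfunctions, Hoist motor is out, Main safety relay degraded, Redundant leveling sensor 2 is out}; {#2 main contactor 2 stuck, A governor switch faulted, Backup leveling sensor lost, Drive VFD fails, Governor switch 2 malfunctions, Hoist motor is out, Inboard brake coil is out, Main safety relay degraded, Redundant leveling sensor 2 is out}; {#2 main contactor 2 stuck, A governor switch faulted, Backup leveling sensor lost, Door interlock trips, Drive VFD fails, Governor switch 2 malfunctions, Hoist motor is out, Main safety relay degraded, Redundant leveling sensor 2 is out}; {#2 main contactor 2 stuck, Backup leveling sensor lost, Drive VFD fails, Encoder is inoperative, Governor switch 2 malfunctions, Hoist motor is out, Main safety relay degraded, Redundant leveling sensor 2 is out, Redundant main contactor degraded}; {#2 main contactor 2 stuck, Auxiliary door operator stuck, Backup leveling sensor lost, Drive VFD fails, Governor switch 2 malfunctions, Hoist motor is out, Main safety relay degraded, Redundant leveling sensor 2 is out, Redundant main contactor degraded}; {#2 main contactor 2 stuck, Backup leveling sensor lost, Drive VFD fails, Governor switch 2 malfunctions, Hoist motor is out, Inboard brake coil is out, Main safety relay degraded, Redundant leveling sensor 2 is out, Redundant main contactor degraded}; {#2 main contactor 2 stuck, Backup leveling sensor lost, Door interlock trips, Drive VFD fails, Governor switch 2 malfunctions, Hoist motor is out, Main safety relay degraded, Redundant leveling sensor 2 is out, Redundant main contactor degraded}.

8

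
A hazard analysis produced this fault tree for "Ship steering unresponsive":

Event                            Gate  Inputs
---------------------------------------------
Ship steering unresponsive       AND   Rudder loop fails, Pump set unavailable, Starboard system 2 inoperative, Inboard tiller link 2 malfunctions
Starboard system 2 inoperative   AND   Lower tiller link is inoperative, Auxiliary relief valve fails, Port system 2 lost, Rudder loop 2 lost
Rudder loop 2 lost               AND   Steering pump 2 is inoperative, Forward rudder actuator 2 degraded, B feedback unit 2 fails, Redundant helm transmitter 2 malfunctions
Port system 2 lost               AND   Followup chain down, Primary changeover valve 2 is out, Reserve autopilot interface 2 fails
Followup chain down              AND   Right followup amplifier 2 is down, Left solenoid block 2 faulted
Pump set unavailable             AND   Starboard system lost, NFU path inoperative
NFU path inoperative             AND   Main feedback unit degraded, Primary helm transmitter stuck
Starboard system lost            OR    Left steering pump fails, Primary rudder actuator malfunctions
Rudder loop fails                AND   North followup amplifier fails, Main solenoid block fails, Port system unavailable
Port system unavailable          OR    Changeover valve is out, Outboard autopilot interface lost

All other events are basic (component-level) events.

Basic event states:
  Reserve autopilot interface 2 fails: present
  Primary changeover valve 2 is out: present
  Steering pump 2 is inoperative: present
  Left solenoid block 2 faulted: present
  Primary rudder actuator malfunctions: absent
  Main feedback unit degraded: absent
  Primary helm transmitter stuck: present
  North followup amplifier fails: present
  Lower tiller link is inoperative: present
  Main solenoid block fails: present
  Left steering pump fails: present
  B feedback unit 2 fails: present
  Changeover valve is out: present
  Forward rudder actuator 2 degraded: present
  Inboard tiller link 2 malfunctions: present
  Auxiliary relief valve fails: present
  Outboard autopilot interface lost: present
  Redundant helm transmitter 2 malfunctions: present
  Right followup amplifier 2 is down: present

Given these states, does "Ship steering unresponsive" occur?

Port system unavailable [OR]: Changeover valve is out=occurs, Outboard autopilot interface lost=occurs → at least one input occurs → occurs.
Rudder loop fails [AND]: North followup amplifier fails=occurs, Main solenoid block fails=occurs, Port system unavailable=occurs → all inputs occur → occurs.
Starboard system lost [OR]: Left steering pump fails=occurs, Primary rudder actuator malfunctions=not → at least one input occurs → occurs.
NFU path inoperative [AND]: Main feedback unit degraded=not, Primary helm transmitter stuck=occurs → not all inputs occur → does not occur.
Pump set unavailable [AND]: Starboard system lost=occurs, NFU path inoperative=not → not all inputs occur → does not occur.
Followup chain down [AND]: Right followup amplifier 2 is down=occurs, Left solenoid block 2 faulted=occurs → all inputs occur → occurs.
Port system 2 lost [AND]: Followup chain down=occurs, Primary changeover valve 2 is out=occurs, Reserve autopilot interface 2 fails=occurs → all inputs occur → occurs.
Rudder loop 2 lost [AND]: Steering pump 2 is inoperative=occurs, Forward rudder actuator 2 degraded=occurs, B feedback unit 2 fails=occurs, Redundant helm transmitter 2 malfunctions=occurs → all inputs occur → occurs.
Starboard system 2 inoperative [AND]: Lower tiller link is inoperative=occurs, Auxiliary relief valve fails=occurs, Port system 2 lost=occurs, Rudder loop 2 lost=occurs → all inputs occur → occurs.
Ship steering unresponsive [AND]: Rudder loop fails=occurs, Pump set unavailable=not, Starboard system 2 inoperative=occurs, Inboard tiller link 2 malfunctions=occurs → not all inputs occur → does not occur.

No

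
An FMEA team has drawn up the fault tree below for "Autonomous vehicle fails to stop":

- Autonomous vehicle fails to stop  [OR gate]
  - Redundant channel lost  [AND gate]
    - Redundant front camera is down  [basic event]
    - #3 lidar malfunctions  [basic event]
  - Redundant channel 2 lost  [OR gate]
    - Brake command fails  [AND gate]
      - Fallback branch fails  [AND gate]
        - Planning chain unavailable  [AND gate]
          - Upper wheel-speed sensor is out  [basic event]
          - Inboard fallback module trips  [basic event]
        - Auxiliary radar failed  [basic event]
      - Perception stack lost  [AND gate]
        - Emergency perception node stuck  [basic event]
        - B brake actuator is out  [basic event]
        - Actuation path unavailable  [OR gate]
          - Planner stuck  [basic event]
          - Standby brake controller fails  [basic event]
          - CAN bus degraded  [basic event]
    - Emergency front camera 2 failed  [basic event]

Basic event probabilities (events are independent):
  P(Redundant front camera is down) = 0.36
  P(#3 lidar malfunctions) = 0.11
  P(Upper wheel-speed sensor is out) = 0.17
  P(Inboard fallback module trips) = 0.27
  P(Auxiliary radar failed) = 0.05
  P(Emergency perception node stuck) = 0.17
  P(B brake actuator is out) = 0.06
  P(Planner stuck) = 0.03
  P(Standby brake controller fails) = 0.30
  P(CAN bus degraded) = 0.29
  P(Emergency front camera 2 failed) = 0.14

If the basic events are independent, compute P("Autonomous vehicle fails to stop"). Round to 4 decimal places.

P(Redundant channel lost) [AND] = 0.36 × 0.11 = 0.039600
P(Planning chain unavailable) [AND] = 0.17 × 0.27 = 0.045900
P(Fallback branch fails) [AND] = 0.045900 × 0.05 = 0.002295
P(Actuation path unavailable) [OR] = 1 − (1−0.03) × (1−0.30) × (1−0.29) = 0.517910
P(Perception stack lost) [AND] = 0.17 × 0.06 × 0.517910 = 0.005283
P(Brake command fails) [AND] = 0.002295 × 0.005283 = 0.000012
P(Redundant channel 2 lost) [OR] = 1 − (1−0.000012) × (1−0.14) = 0.140010
P(Autonomous vehicle fails to stop) [OR] = 1 − (1−0.039600) × (1−0.140010) = 0.174066
Rounded to 4 decimal places: P(Autonomous vehicle fails to stop) ≈ 0.1741.

0.1741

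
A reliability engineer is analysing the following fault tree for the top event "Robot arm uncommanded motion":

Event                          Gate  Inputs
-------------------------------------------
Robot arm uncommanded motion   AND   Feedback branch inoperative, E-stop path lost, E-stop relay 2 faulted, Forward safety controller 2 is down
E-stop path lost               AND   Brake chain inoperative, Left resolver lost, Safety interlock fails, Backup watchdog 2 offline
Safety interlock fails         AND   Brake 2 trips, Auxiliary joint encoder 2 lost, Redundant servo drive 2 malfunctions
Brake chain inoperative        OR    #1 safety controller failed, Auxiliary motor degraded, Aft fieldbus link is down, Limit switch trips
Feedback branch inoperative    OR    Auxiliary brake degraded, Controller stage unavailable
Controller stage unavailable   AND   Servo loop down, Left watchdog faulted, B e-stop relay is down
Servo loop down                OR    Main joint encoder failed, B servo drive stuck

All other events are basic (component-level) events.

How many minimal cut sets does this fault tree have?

12

Servo loop down [OR]: union of children's cut sets → 2 cut set(s).
Controller stage unavailable [AND]: one cut set from each child combined → 2 × 1 × 1 = 2 cut set(s).
Feedback branch inoperative [OR]: union of children's cut sets → 3 cut set(s).
Brake chain inoperative [OR]: union of children's cut sets → 4 cut set(s).
Safety interlock fails [AND]: one cut set from each child combined → 1 × 1 × 1 = 1 cut set(s).
E-stop path lost [AND]: one cut set from each child combined → 4 × 1 × 1 × 1 = 4 cut set(s).
Robot arm uncommanded motion [AND]: one cut set from each child combined → 3 × 4 × 1 × 1 = 12 cut set(s).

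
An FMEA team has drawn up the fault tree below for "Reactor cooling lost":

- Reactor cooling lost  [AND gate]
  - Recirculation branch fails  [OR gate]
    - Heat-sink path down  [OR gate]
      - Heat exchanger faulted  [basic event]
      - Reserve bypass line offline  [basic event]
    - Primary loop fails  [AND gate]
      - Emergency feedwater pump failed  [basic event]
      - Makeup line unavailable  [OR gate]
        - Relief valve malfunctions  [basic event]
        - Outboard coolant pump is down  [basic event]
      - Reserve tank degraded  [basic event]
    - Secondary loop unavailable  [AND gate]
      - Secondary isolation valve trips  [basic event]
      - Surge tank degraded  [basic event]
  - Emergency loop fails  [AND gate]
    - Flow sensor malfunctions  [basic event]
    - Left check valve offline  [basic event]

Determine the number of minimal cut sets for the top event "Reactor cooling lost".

Heat-sink path down [OR]: union of children's cut sets → 2 cut set(s).
Makeup line unavailable [OR]: union of children's cut sets → 2 cut set(s).
Primary loop fails [AND]: one cut set from each child combined → 1 × 2 × 1 = 2 cut set(s).
Secondary loop unavailable [AND]: one cut set from each child combined → 1 × 1 = 1 cut set(s).
Recirculation branch fails [OR]: union of children's cut sets → 5 cut set(s).
Emergency loop fails [AND]: one cut set from each child combined → 1 × 1 = 1 cut set(s).
Reactor cooling lost [AND]: one cut set from each child combined → 5 × 1 = 5 cut set(s).
Minimal cut sets: {Flow sensor malfunctions, Heat exchanger faulted, Left check valve offline}; {Flow sensor malfunctions, Left check valve offline, Reserve bypass line offline}; {Emergency feedwater pump failed, Flow sensor malfunctions, Left check valve offline, Relief valve malfunctions, Reserve tank degraded}; {Emergency feedwater pump failed, Flow sensor malfunctions, Left check valve offline, Outboard coolant pump is down, Reserve tank degraded}; {Flow sensor malfunctions, Left check valve offline, Secondary isolation valve trips, Surge tank degraded}.

5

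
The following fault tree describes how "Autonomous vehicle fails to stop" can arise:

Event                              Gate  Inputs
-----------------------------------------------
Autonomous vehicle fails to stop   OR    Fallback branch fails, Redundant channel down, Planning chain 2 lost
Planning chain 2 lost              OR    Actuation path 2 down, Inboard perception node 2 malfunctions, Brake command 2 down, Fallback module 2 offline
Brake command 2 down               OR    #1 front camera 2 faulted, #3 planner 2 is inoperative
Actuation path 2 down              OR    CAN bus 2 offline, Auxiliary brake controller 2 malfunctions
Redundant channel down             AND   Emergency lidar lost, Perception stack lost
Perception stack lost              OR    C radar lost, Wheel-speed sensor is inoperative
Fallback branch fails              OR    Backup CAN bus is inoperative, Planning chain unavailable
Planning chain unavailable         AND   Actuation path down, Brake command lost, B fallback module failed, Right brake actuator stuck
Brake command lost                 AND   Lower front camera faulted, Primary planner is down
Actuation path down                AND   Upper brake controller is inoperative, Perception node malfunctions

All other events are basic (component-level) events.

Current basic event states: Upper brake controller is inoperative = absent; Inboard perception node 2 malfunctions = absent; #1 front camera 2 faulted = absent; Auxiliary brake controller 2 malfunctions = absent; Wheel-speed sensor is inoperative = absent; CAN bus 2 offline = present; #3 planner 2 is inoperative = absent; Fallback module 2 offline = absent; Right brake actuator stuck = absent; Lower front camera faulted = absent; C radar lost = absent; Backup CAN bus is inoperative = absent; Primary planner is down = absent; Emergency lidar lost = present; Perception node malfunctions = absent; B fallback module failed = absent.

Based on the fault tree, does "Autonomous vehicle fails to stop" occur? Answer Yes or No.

Yes

Actuation path down [AND]: Upper brake controller is inoperative=not, Perception node malfunctions=not → not all inputs occur → does not occur.
Brake command lost [AND]: Lower front camera faulted=not, Primary planner is down=not → not all inputs occur → does not occur.
Planning chain unavailable [AND]: Actuation path down=not, Brake command lost=not, B fallback module failed=not, Right brake actuator stuck=not → not all inputs occur → does not occur.
Fallback branch fails [OR]: Backup CAN bus is inoperative=not, Planning chain unavailable=not → no input occurs → does not occur.
Perception stack lost [OR]: C radar lost=not, Wheel-speed sensor is inoperative=not → no input occurs → does not occur.
Redundant channel down [AND]: Emergency lidar lost=occurs, Perception stack lost=not → not all inputs occur → does not occur.
Actuation path 2 down [OR]: CAN bus 2 offline=occurs, Auxiliary brake controller 2 malfunctions=not → at least one input occurs → occurs.
Brake command 2 down [OR]: #1 front camera 2 faulted=not, #3 planner 2 is inoperative=not → no input occurs → does not occur.
Planning chain 2 lost [OR]: Actuation path 2 down=occurs, Inboard perception node 2 malfunctions=not, Brake command 2 down=not, Fallback module 2 offline=not → at least one input occurs → occurs.
Autonomous vehicle fails to stop [OR]: Fallback branch fails=not, Redundant channel down=not, Planning chain 2 lost=occurs → at least one input occurs → occurs.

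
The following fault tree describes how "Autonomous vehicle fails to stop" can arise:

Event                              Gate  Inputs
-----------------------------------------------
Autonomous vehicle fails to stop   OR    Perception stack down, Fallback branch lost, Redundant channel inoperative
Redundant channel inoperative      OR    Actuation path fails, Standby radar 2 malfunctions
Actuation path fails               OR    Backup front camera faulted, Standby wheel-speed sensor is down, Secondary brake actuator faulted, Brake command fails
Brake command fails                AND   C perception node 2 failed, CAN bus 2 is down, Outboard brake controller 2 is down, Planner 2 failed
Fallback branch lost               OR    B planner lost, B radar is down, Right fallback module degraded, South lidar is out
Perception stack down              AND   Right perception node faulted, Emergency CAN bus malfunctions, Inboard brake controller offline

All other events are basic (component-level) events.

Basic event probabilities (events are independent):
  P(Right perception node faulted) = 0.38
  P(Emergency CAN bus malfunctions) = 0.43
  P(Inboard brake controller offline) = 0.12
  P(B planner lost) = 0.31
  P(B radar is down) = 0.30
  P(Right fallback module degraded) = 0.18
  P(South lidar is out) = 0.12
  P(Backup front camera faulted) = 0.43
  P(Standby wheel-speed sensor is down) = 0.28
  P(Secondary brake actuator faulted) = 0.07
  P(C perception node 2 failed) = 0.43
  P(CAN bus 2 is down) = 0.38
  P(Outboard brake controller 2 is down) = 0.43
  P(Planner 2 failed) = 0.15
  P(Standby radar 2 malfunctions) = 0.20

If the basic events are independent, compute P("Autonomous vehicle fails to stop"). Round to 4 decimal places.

0.8968

P(Perception stack down) [AND] = 0.38 × 0.43 × 0.12 = 0.019608
P(Fallback branch lost) [OR] = 1 − (1−0.31) × (1−0.30) × (1−0.18) × (1−0.12) = 0.651467
P(Brake command fails) [AND] = 0.43 × 0.38 × 0.43 × 0.15 = 0.010539
P(Actuation path fails) [OR] = 1 − (1−0.43) × (1−0.28) × (1−0.07) × (1−0.010539) = 0.622350
P(Redundant channel inoperative) [OR] = 1 − (1−0.622350) × (1−0.20) = 0.697880
P(Autonomous vehicle fails to stop) [OR] = 1 − (1−0.019608) × (1−0.651467) × (1−0.697880) = 0.896766
Rounded to 4 decimal places: P(Autonomous vehicle fails to stop) ≈ 0.8968.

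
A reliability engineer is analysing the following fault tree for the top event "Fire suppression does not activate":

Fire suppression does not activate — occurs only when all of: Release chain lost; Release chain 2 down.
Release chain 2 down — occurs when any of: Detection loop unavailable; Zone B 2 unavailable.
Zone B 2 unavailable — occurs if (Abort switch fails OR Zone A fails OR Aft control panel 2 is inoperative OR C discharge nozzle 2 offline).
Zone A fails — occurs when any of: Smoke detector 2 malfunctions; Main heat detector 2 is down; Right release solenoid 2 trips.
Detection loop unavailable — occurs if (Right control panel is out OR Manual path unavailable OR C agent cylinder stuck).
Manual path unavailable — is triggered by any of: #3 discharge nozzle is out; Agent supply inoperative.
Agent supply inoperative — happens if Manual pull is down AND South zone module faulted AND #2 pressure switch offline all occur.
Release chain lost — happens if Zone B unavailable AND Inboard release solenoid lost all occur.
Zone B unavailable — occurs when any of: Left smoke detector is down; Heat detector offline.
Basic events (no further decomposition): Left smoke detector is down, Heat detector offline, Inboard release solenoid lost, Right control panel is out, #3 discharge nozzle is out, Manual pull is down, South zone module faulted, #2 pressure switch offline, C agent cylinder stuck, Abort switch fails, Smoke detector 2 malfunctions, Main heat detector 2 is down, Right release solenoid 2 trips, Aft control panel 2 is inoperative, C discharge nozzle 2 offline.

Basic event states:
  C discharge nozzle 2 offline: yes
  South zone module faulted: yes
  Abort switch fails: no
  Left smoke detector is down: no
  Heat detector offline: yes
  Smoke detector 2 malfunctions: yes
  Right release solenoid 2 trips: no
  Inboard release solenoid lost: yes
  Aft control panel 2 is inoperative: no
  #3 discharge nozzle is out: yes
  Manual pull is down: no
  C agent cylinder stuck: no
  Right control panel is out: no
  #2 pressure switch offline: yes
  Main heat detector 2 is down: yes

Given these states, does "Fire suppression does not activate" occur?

Zone B unavailable [OR]: Left smoke detector is down=not, Heat detector offline=occurs → at least one input occurs → occurs.
Release chain lost [AND]: Zone B unavailable=occurs, Inboard release solenoid lost=occurs → all inputs occur → occurs.
Agent supply inoperative [AND]: Manual pull is down=not, South zone module faulted=occurs, #2 pressure switch offline=occurs → not all inputs occur → does not occur.
Manual path unavailable [OR]: #3 discharge nozzle is out=occurs, Agent supply inoperative=not → at least one input occurs → occurs.
Detection loop unavailable [OR]: Right control panel is out=not, Manual path unavailable=occurs, C agent cylinder stuck=not → at least one input occurs → occurs.
Zone A fails [OR]: Smoke detector 2 malfunctions=occurs, Main heat detector 2 is down=occurs, Right release solenoid 2 trips=not → at least one input occurs → occurs.
Zone B 2 unavailable [OR]: Abort switch fails=not, Zone A fails=occurs, Aft control panel 2 is inoperative=not, C discharge nozzle 2 offline=occurs → at least one input occurs → occurs.
Release chain 2 down [OR]: Detection loop unavailable=occurs, Zone B 2 unavailable=occurs → at least one input occurs → occurs.
Fire suppression does not activate [AND]: Release chain lost=occurs, Release chain 2 down=occurs → all inputs occur → occurs.

Yes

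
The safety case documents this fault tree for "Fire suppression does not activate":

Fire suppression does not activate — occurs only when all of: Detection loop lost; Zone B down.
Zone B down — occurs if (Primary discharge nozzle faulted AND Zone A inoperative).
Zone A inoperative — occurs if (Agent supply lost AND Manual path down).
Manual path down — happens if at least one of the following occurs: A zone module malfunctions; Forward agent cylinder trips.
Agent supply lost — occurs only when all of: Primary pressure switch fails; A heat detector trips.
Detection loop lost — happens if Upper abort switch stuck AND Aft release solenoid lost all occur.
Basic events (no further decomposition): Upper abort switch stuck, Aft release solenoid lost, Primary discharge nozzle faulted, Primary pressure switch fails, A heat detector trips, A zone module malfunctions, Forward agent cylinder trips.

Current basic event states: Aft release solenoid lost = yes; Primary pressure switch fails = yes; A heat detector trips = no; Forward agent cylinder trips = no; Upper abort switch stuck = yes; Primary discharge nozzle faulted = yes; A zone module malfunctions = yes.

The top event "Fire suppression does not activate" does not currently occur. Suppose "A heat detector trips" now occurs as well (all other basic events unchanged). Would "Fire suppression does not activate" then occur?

Yes

Counterfactual: set "A heat detector trips" to occurred.
Detection loop lost [AND]: Upper abort switch stuck=occurs, Aft release solenoid lost=occurs → all inputs occur → occurs.
Agent supply lost [AND]: Primary pressure switch fails=occurs, A heat detector trips=occurs → all inputs occur → occurs.
Manual path down [OR]: A zone module malfunctions=occurs, Forward agent cylinder trips=not → at least one input occurs → occurs.
Zone A inoperative [AND]: Agent supply lost=occurs, Manual path down=occurs → all inputs occur → occurs.
Zone B down [AND]: Primary discharge nozzle faulted=occurs, Zone A inoperative=occurs → all inputs occur → occurs.
Fire suppression does not activate [AND]: Detection loop lost=occurs, Zone B down=occurs → all inputs occur → occurs.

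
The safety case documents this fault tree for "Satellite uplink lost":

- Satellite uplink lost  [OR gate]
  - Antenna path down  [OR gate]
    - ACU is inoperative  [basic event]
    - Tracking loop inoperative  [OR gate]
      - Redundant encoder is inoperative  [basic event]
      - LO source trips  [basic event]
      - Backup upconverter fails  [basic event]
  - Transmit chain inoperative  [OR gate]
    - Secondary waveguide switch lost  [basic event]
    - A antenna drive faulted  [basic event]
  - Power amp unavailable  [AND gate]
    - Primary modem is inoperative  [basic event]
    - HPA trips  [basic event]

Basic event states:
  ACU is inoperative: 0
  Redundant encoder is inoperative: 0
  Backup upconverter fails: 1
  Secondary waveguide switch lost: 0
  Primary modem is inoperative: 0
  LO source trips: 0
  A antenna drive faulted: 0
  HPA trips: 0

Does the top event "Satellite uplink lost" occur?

Yes

Tracking loop inoperative [OR]: Redundant encoder is inoperative=not, LO source trips=not, Backup upconverter fails=occurs → at least one input occurs → occurs.
Antenna path down [OR]: ACU is inoperative=not, Tracking loop inoperative=occurs → at least one input occurs → occurs.
Transmit chain inoperative [OR]: Secondary waveguide switch lost=not, A antenna drive faulted=not → no input occurs → does not occur.
Power amp unavailable [AND]: Primary modem is inoperative=not, HPA trips=not → not all inputs occur → does not occur.
Satellite uplink lost [OR]: Antenna path down=occurs, Transmit chain inoperative=not, Power amp unavailable=not → at least one input occurs → occurs.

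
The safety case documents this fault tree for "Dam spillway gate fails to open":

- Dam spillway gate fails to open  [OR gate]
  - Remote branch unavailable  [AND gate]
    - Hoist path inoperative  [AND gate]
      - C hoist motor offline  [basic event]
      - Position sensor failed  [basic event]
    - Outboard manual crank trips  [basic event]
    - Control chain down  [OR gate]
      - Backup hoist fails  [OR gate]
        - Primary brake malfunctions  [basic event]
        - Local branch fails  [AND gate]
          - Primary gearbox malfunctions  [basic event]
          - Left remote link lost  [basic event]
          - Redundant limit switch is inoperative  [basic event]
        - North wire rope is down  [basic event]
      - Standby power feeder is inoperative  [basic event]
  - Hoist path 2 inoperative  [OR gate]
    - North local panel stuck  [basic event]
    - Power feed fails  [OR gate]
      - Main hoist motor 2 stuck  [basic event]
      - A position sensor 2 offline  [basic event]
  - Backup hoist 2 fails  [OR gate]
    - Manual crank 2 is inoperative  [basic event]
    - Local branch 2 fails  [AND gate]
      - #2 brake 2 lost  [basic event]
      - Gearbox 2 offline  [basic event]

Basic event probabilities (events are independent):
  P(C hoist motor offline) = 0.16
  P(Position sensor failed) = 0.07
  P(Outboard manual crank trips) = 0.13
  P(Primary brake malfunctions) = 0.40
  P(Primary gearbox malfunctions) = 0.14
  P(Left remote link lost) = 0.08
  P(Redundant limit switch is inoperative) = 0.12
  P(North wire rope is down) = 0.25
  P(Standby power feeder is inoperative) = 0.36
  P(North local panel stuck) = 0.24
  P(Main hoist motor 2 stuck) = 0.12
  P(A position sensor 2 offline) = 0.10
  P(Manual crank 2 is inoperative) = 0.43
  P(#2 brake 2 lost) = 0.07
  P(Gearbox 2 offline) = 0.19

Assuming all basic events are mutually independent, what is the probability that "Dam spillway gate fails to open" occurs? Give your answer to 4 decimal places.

P(Hoist path inoperative) [AND] = 0.16 × 0.07 = 0.011200
P(Local branch fails) [AND] = 0.14 × 0.08 × 0.12 = 0.001344
P(Backup hoist fails) [OR] = 1 − (1−0.40) × (1−0.001344) × (1−0.25) = 0.550605
P(Control chain down) [OR] = 1 − (1−0.550605) × (1−0.36) = 0.712387
P(Remote branch unavailable) [AND] = 0.011200 × 0.13 × 0.712387 = 0.001037
P(Power feed fails) [OR] = 1 − (1−0.12) × (1−0.10) = 0.208000
P(Hoist path 2 inoperative) [OR] = 1 − (1−0.24) × (1−0.208000) = 0.398080
P(Local branch 2 fails) [AND] = 0.07 × 0.19 = 0.013300
P(Backup hoist 2 fails) [OR] = 1 − (1−0.43) × (1−0.013300) = 0.437581
P(Dam spillway gate fails to open) [OR] = 1 − (1−0.001037) × (1−0.398080) × (1−0.437581) = 0.661820
Rounded to 4 decimal places: P(Dam spillway gate fails to open) ≈ 0.6618.

0.6618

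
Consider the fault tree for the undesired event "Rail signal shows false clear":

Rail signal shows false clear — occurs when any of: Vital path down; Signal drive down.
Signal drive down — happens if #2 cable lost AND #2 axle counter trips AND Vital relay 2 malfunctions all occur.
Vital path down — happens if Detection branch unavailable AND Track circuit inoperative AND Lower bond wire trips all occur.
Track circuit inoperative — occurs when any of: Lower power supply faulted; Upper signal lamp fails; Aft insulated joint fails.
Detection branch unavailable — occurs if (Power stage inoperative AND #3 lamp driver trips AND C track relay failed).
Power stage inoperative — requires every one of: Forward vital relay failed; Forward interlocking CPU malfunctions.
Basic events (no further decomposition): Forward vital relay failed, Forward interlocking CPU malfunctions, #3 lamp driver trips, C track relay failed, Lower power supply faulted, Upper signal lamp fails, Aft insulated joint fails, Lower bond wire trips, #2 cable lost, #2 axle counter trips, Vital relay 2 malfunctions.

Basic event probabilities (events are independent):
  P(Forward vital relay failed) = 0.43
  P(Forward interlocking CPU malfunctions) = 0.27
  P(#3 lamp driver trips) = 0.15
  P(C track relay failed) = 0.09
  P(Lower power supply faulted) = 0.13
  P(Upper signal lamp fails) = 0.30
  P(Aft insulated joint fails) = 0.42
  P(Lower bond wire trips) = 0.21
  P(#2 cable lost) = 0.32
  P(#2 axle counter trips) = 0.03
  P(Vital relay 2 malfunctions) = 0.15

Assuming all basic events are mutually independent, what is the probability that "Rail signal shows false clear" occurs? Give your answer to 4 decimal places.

0.0017

P(Power stage inoperative) [AND] = 0.43 × 0.27 = 0.116100
P(Detection branch unavailable) [AND] = 0.116100 × 0.15 × 0.09 = 0.001567
P(Track circuit inoperative) [OR] = 1 − (1−0.13) × (1−0.30) × (1−0.42) = 0.646780
P(Vital path down) [AND] = 0.001567 × 0.646780 × 0.21 = 0.000213
P(Signal drive down) [AND] = 0.32 × 0.03 × 0.15 = 0.001440
P(Rail signal shows false clear) [OR] = 1 − (1−0.000213) × (1−0.001440) = 0.001653
Rounded to 4 decimal places: P(Rail signal shows false clear) ≈ 0.0017.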